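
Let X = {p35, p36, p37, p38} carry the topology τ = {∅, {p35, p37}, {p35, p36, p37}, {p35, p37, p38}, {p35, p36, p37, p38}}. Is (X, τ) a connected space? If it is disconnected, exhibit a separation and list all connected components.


(X, τ) is connected.

Find clopen sets (U ∈ τ with X ∖ U ∈ τ):
  U = ∅, X ∖ U = {p35, p36, p37, p38} — both open, so U is clopen.
  U = {p35, p36, p37, p38}, X ∖ U = ∅ — both open, so U is clopen.
Only trivial clopens (∅ and X) exist, so (X, τ) is connected.
Compute connected components by grouping points that agree on all clopens:
  component: {p35, p36, p37, p38}


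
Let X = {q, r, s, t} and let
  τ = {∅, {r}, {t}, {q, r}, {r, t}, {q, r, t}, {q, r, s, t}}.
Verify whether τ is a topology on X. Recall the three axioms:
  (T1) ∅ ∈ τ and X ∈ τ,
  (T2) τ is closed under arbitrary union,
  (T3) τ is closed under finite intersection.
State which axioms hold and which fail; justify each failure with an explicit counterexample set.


τ IS a topology on X.

Axiom (T1): ∅ ∈ τ? Yes; X ∈ τ? Yes.
Axiom (T2/T3): check pairwise unions and intersections of members of τ.
All pairwise intersections and unions checked — each lies in τ. Therefore τ satisfies (T1), (T2), (T3): it IS a topology on X.


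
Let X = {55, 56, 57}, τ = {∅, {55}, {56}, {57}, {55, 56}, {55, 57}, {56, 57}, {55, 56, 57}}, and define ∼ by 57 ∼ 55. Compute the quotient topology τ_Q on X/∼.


X/∼ = {[55=57], [56]}; |τ_Q| = 4.

Equivalence classes: [55=57], [56].
Quotient map π: X → X/∼ sends 55 ↦ [55=57], 56 ↦ [56], 57 ↦ [55=57].
For each subset V ⊆ X/∼, compute π^{-1}(V) ⊆ X and check whether π^{-1}(V) ∈ τ. V is open in τ_Q iff π^{-1}(V) ∈ τ.
  V = {}: π^{-1}(V) = ∅ ∈ τ ✓.
  V = {[55=57]}: π^{-1}(V) = {55, 57} ∈ τ ✓.
  V = {[56]}: π^{-1}(V) = {56} ∈ τ ✓.
  V = {[55=57], [56]}: π^{-1}(V) = {55, 56, 57} ∈ τ ✓.
Open sets in the quotient: τ_Q = {{}, {[55=57]}, {[56]}, {[55=57], [56]}} (4 elements).


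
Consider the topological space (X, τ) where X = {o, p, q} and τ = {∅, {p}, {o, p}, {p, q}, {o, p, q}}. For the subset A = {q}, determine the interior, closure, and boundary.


int(A) = ∅, cl(A) = {q}, ∂A = {q}.

Closed sets in (X, τ) are complements of opens:
  closed(X, τ) = {∅, {o}, {q}, {o, q}, {o, p, q}}.
int(A) = ⋃ {U ∈ τ : U ⊆ A}. Opens contained in A: ∅.
Taking the union of these: int(A) = ∅.
cl(A) = ⋂ {C closed : A ⊆ C}. Closed sets containing A: {q}, {o, q}, {o, p, q}.
Intersecting these: cl(A) = {q}.
∂A = cl(A) ∖ int(A) = {q} ∖ ∅ = {q}.


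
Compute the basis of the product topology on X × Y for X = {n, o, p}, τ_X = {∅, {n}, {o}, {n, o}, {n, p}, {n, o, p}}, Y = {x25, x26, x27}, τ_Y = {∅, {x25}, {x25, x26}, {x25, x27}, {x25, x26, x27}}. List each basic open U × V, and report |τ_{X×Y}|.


Basis B = {∅ × ∅, {n} × {x25}, {o} × {x25}, {n} × {x25, x26}, {n} × {x25, x27}, {n, o} × {x25}, {n, p} × {x25}, {o} × {x25, x26}, {o} × {x25, x27}, {n} × {x25, x26, x27}, {n, o, p} × {x25}, {o} × {x25, x26, x27}, {n, o} × {x25, x26}, {n, p} × {x25, x26}, {n, o} × {x25, x27}, {n, p} × {x25, x27}, {n, o} × {x25, x26, x27}, {n, p} × {x25, x26, x27}, {n, o, p} × {x25, x26}, {n, o, p} × {x25, x27}, {n, o, p} × {x25, x26, x27}}; |τ_{X×Y}| = 70.

Enumerate products U × V with U ∈ τ_X, V ∈ τ_Y (deduplicated):
  ∅ × ∅ = {} (∅)
  {n} × {x25} = {(n,x25)}
  {o} × {x25} = {(o,x25)}
  {n} × {x25, x26} = {(n,x25), (n,x26)}
  {n} × {x25, x27} = {(n,x25), (n,x27)}
  {n, o} × {x25} = {(n,x25), (o,x25)}
  {n, p} × {x25} = {(n,x25), (p,x25)}
  {o} × {x25, x26} = {(o,x25), (o,x26)}
  {o} × {x25, x27} = {(o,x25), (o,x27)}
  {n} × {x25, x26, x27} = {(n,x25), (n,x26), (n,x27)}
  {n, o, p} × {x25} = {(n,x25), (o,x25), (p,x25)}
  {o} × {x25, x26, x27} = {(o,x25), (o,x26), (o,x27)}
  {n, o} × {x25, x26} = {(n,x25), (n,x26), (o,x25), (o,x26)}
  {n, p} × {x25, x26} = {(n,x25), (n,x26), (p,x25), (p,x26)}
  {n, o} × {x25, x27} = {(n,x25), (n,x27), (o,x25), (o,x27)}
  {n, p} × {x25, x27} = {(n,x25), (n,x27), (p,x25), (p,x27)}
  {n, o} × {x25, x26, x27} = {(n,x25), (n,x26), (n,x27), (o,x25), (o,x26), (o,x27)}
  {n, p} × {x25, x26, x27} = {(n,x25), (n,x26), (n,x27), (p,x25), (p,x26), (p,x27)}
  {n, o, p} × {x25, x26} = {(n,x25), (n,x26), (o,x25), (o,x26), (p,x25), (p,x26)}
  {n, o, p} × {x25, x27} = {(n,x25), (n,x27), (o,x25), (o,x27), (p,x25), (p,x27)}
  {n, o, p} × {x25, x26, x27} = {(n,x25), (n,x26), (n,x27), (o,x25), (o,x26), (o,x27), (p,x25), (p,x26), (p,x27)}
These 21 distinct sets form the basis B.
Close under arbitrary unions to get τ_{X×Y}; counting gives |τ_{X×Y}| = 70.


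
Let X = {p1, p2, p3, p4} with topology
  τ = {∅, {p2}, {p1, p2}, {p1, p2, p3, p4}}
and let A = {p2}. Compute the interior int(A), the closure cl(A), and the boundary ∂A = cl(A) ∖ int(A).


int(A) = {p2}, cl(A) = {p1, p2, p3, p4}, ∂A = {p1, p3, p4}.

Closed sets in (X, τ) are complements of opens:
  closed(X, τ) = {∅, {p3, p4}, {p1, p3, p4}, {p1, p2, p3, p4}}.
int(A) = ⋃ {U ∈ τ : U ⊆ A}. Opens contained in A: ∅, {p2}.
Taking the union of these: int(A) = {p2}.
cl(A) = ⋂ {C closed : A ⊆ C}. Closed sets containing A: {p1, p2, p3, p4}.
Intersecting these: cl(A) = {p1, p2, p3, p4}.
∂A = cl(A) ∖ int(A) = {p1, p2, p3, p4} ∖ {p2} = {p1, p3, p4}.


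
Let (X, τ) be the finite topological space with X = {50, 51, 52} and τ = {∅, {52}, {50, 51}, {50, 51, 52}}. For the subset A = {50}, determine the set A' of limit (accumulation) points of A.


A' = {51}

For each x ∈ X, list the open sets U ∈ τ with x ∈ U, then check whether U ∩ (A ∖ {x}) ≠ ∅ for every such U.
  x = 50: open {50, 51} ∋ x has {50, 51} ∩ (A ∖ {50}) = ∅, so x is NOT a limit point.
  x = 51: opens ∋ x are {50, 51}, {50, 51, 52}; each meets A ∖ {51}, so x IS a limit point.
  x = 52: open {52} ∋ x has {52} ∩ (A ∖ {52}) = ∅, so x is NOT a limit point.
Collecting: A' = {51}.


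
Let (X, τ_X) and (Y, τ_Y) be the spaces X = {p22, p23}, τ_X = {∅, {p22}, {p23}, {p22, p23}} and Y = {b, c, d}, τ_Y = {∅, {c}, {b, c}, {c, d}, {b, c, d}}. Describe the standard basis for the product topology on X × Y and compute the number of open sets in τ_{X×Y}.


Basis B = {∅ × ∅, {p22} × {c}, {p23} × {c}, {p22} × {b, c}, {p22} × {c, d}, {p22, p23} × {c}, {p23} × {b, c}, {p23} × {c, d}, {p22} × {b, c, d}, {p23} × {b, c, d}, {p22, p23} × {b, c}, {p22, p23} × {c, d}, {p22, p23} × {b, c, d}}; |τ_{X×Y}| = 25.

Enumerate products U × V with U ∈ τ_X, V ∈ τ_Y (deduplicated):
  ∅ × ∅ = {} (∅)
  {p22} × {c} = {(p22,c)}
  {p23} × {c} = {(p23,c)}
  {p22} × {b, c} = {(p22,b), (p22,c)}
  {p22} × {c, d} = {(p22,c), (p22,d)}
  {p22, p23} × {c} = {(p22,c), (p23,c)}
  {p23} × {b, c} = {(p23,b), (p23,c)}
  {p23} × {c, d} = {(p23,c), (p23,d)}
  {p22} × {b, c, d} = {(p22,b), (p22,c), (p22,d)}
  {p23} × {b, c, d} = {(p23,b), (p23,c), (p23,d)}
  {p22, p23} × {b, c} = {(p22,b), (p22,c), (p23,b), (p23,c)}
  {p22, p23} × {c, d} = {(p22,c), (p22,d), (p23,c), (p23,d)}
  {p22, p23} × {b, c, d} = {(p22,b), (p22,c), (p22,d), (p23,b), (p23,c), (p23,d)}
These 13 distinct sets form the basis B.
Close under arbitrary unions to get τ_{X×Y}; counting gives |τ_{X×Y}| = 25.


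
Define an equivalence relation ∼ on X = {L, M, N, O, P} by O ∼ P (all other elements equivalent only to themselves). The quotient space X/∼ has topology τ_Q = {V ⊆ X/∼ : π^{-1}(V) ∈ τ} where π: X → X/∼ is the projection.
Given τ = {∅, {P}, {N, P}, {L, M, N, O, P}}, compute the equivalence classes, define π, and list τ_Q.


X/∼ = {[L], [M], [N], [O=P]}; |τ_Q| = 2.

Equivalence classes: [L], [M], [N], [O=P].
Quotient map π: X → X/∼ sends L ↦ [L], M ↦ [M], N ↦ [N], O ↦ [O=P], P ↦ [O=P].
For each subset V ⊆ X/∼, compute π^{-1}(V) ⊆ X and check whether π^{-1}(V) ∈ τ. V is open in τ_Q iff π^{-1}(V) ∈ τ.
  V = {}: π^{-1}(V) = ∅ ∈ τ ✓.
  V = {[L]}: π^{-1}(V) = {L} ∉ τ ✗.
  V = {[M]}: π^{-1}(V) = {M} ∉ τ ✗.
  V = {[L], [M]}: π^{-1}(V) = {L, M} ∉ τ ✗.
  V = {[N]}: π^{-1}(V) = {N} ∉ τ ✗.
  V = {[L], [N]}: π^{-1}(V) = {L, N} ∉ τ ✗.
  V = {[M], [N]}: π^{-1}(V) = {M, N} ∉ τ ✗.
  V = {[L], [M], [N]}: π^{-1}(V) = {L, M, N} ∉ τ ✗.
  V = {[O=P]}: π^{-1}(V) = {O, P} ∉ τ ✗.
  V = {[L], [O=P]}: π^{-1}(V) = {L, O, P} ∉ τ ✗.
  V = {[M], [O=P]}: π^{-1}(V) = {M, O, P} ∉ τ ✗.
  V = {[L], [M], [O=P]}: π^{-1}(V) = {L, M, O, P} ∉ τ ✗.
  V = {[N], [O=P]}: π^{-1}(V) = {N, O, P} ∉ τ ✗.
  V = {[L], [N], [O=P]}: π^{-1}(V) = {L, N, O, P} ∉ τ ✗.
  V = {[M], [N], [O=P]}: π^{-1}(V) = {M, N, O, P} ∉ τ ✗.
  V = {[L], [M], [N], [O=P]}: π^{-1}(V) = {L, M, N, O, P} ∈ τ ✓.
Open sets in the quotient: τ_Q = {{}, {[L], [M], [N], [O=P]}} (2 elements).


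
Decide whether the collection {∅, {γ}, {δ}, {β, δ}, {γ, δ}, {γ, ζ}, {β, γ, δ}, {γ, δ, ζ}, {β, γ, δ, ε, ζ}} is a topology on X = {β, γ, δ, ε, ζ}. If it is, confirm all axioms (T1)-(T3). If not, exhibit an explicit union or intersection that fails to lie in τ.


τ is NOT a topology on X.

Axiom (T1): ∅ ∈ τ? Yes; X ∈ τ? Yes.
Axiom (T2/T3): check pairwise unions and intersections of members of τ.
Counterexample for (T2): {β, δ} ∪ {γ, ζ} = {β, γ, δ, ζ} ∉ τ. Therefore τ is NOT a topology.


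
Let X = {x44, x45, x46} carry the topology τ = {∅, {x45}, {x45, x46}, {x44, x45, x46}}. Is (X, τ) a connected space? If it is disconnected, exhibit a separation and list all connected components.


(X, τ) is connected.

Find clopen sets (U ∈ τ with X ∖ U ∈ τ):
  U = ∅, X ∖ U = {x44, x45, x46} — both open, so U is clopen.
  U = {x44, x45, x46}, X ∖ U = ∅ — both open, so U is clopen.
Only trivial clopens (∅ and X) exist, so (X, τ) is connected.
Compute connected components by grouping points that agree on all clopens:
  component: {x44, x45, x46}


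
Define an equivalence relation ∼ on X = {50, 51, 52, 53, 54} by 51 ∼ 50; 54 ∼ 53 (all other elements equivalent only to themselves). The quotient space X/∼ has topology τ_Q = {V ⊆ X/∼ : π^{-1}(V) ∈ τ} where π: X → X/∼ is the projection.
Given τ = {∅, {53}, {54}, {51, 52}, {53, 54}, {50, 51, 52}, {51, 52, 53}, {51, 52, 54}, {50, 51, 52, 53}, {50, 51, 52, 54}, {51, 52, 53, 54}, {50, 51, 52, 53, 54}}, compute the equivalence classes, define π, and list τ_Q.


X/∼ = {[50=51], [52], [53=54]}; |τ_Q| = 4.

Equivalence classes: [50=51], [52], [53=54].
Quotient map π: X → X/∼ sends 50 ↦ [50=51], 51 ↦ [50=51], 52 ↦ [52], 53 ↦ [53=54], 54 ↦ [53=54].
For each subset V ⊆ X/∼, compute π^{-1}(V) ⊆ X and check whether π^{-1}(V) ∈ τ. V is open in τ_Q iff π^{-1}(V) ∈ τ.
  V = {}: π^{-1}(V) = ∅ ∈ τ ✓.
  V = {[50=51]}: π^{-1}(V) = {50, 51} ∉ τ ✗.
  V = {[52]}: π^{-1}(V) = {52} ∉ τ ✗.
  V = {[50=51], [52]}: π^{-1}(V) = {50, 51, 52} ∈ τ ✓.
  V = {[53=54]}: π^{-1}(V) = {53, 54} ∈ τ ✓.
  V = {[50=51], [53=54]}: π^{-1}(V) = {50, 51, 53, 54} ∉ τ ✗.
  V = {[52], [53=54]}: π^{-1}(V) = {52, 53, 54} ∉ τ ✗.
  V = {[50=51], [52], [53=54]}: π^{-1}(V) = {50, 51, 52, 53, 54} ∈ τ ✓.
Open sets in the quotient: τ_Q = {{}, {[50=51], [52]}, {[53=54]}, {[50=51], [52], [53=54]}} (4 elements).


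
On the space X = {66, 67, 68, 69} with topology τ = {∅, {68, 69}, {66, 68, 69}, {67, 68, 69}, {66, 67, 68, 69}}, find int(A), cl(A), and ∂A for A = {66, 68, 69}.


int(A) = {66, 68, 69}, cl(A) = {66, 67, 68, 69}, ∂A = {67}.

Closed sets in (X, τ) are complements of opens:
  closed(X, τ) = {∅, {66}, {67}, {66, 67}, {66, 67, 68, 69}}.
int(A) = ⋃ {U ∈ τ : U ⊆ A}. Opens contained in A: ∅, {68, 69}, {66, 68, 69}.
Taking the union of these: int(A) = {66, 68, 69}.
cl(A) = ⋂ {C closed : A ⊆ C}. Closed sets containing A: {66, 67, 68, 69}.
Intersecting these: cl(A) = {66, 67, 68, 69}.
∂A = cl(A) ∖ int(A) = {66, 67, 68, 69} ∖ {66, 68, 69} = {67}.


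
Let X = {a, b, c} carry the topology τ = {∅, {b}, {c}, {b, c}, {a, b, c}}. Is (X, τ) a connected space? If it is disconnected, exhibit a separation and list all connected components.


(X, τ) is connected.

Find clopen sets (U ∈ τ with X ∖ U ∈ τ):
  U = ∅, X ∖ U = {a, b, c} — both open, so U is clopen.
  U = {a, b, c}, X ∖ U = ∅ — both open, so U is clopen.
Only trivial clopens (∅ and X) exist, so (X, τ) is connected.
Compute connected components by grouping points that agree on all clopens:
  component: {a, b, c}


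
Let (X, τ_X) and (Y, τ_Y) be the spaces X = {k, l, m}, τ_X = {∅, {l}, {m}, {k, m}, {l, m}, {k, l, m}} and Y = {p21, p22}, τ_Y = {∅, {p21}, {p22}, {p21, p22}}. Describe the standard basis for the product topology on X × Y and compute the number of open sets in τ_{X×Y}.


Basis B = {∅ × ∅, {l} × {p21}, {l} × {p22}, {m} × {p21}, {m} × {p22}, {k, m} × {p21}, {k, m} × {p22}, {l} × {p21, p22}, {l, m} × {p21}, {l, m} × {p22}, {m} × {p21, p22}, {k, l, m} × {p21}, {k, l, m} × {p22}, {k, m} × {p21, p22}, {l, m} × {p21, p22}, {k, l, m} × {p21, p22}}; |τ_{X×Y}| = 36.

Enumerate products U × V with U ∈ τ_X, V ∈ τ_Y (deduplicated):
  ∅ × ∅ = {} (∅)
  {l} × {p21} = {(l,p21)}
  {l} × {p22} = {(l,p22)}
  {m} × {p21} = {(m,p21)}
  {m} × {p22} = {(m,p22)}
  {k, m} × {p21} = {(k,p21), (m,p21)}
  {k, m} × {p22} = {(k,p22), (m,p22)}
  {l} × {p21, p22} = {(l,p21), (l,p22)}
  {l, m} × {p21} = {(l,p21), (m,p21)}
  {l, m} × {p22} = {(l,p22), (m,p22)}
  {m} × {p21, p22} = {(m,p21), (m,p22)}
  {k, l, m} × {p21} = {(k,p21), (l,p21), (m,p21)}
  {k, l, m} × {p22} = {(k,p22), (l,p22), (m,p22)}
  {k, m} × {p21, p22} = {(k,p21), (k,p22), (m,p21), (m,p22)}
  {l, m} × {p21, p22} = {(l,p21), (l,p22), (m,p21), (m,p22)}
  {k, l, m} × {p21, p22} = {(k,p21), (k,p22), (l,p21), (l,p22), (m,p21), (m,p22)}
These 16 distinct sets form the basis B.
Close under arbitrary unions to get τ_{X×Y}; counting gives |τ_{X×Y}| = 36.


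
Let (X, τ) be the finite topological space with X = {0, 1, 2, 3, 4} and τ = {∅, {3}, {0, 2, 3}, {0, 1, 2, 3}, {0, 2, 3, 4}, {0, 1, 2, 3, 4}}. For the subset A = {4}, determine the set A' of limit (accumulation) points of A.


A' = ∅

For each x ∈ X, list the open sets U ∈ τ with x ∈ U, then check whether U ∩ (A ∖ {x}) ≠ ∅ for every such U.
  x = 0: open {0, 2, 3} ∋ x has {0, 2, 3} ∩ (A ∖ {0}) = ∅, so x is NOT a limit point.
  x = 1: open {0, 1, 2, 3} ∋ x has {0, 1, 2, 3} ∩ (A ∖ {1}) = ∅, so x is NOT a limit point.
  x = 2: open {0, 2, 3} ∋ x has {0, 2, 3} ∩ (A ∖ {2}) = ∅, so x is NOT a limit point.
  x = 3: open {3} ∋ x has {3} ∩ (A ∖ {3}) = ∅, so x is NOT a limit point.
  x = 4: open {0, 2, 3, 4} ∋ x has {0, 2, 3, 4} ∩ (A ∖ {4}) = ∅, so x is NOT a limit point.
Collecting: A' = ∅.


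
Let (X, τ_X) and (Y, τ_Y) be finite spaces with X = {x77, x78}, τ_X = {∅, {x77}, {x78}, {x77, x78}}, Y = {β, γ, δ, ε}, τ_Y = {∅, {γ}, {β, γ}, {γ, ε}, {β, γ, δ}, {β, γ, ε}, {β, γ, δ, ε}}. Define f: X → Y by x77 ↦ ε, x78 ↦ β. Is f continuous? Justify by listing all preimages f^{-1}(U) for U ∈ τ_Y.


f IS continuous.

Compute f^{-1}(U) for each U ∈ τ_Y:
  U = ∅: f^{-1}(U) = ∅ ∈ τ_X ✓.
  U = {γ}: f^{-1}(U) = ∅ ∈ τ_X ✓.
  U = {β, γ}: f^{-1}(U) = {x78} ∈ τ_X ✓.
  U = {γ, ε}: f^{-1}(U) = {x77} ∈ τ_X ✓.
  U = {β, γ, δ}: f^{-1}(U) = {x78} ∈ τ_X ✓.
  U = {β, γ, ε}: f^{-1}(U) = {x77, x78} ∈ τ_X ✓.
  U = {β, γ, δ, ε}: f^{-1}(U) = {x77, x78} ∈ τ_X ✓.
Every preimage lies in τ_X, so f IS continuous.


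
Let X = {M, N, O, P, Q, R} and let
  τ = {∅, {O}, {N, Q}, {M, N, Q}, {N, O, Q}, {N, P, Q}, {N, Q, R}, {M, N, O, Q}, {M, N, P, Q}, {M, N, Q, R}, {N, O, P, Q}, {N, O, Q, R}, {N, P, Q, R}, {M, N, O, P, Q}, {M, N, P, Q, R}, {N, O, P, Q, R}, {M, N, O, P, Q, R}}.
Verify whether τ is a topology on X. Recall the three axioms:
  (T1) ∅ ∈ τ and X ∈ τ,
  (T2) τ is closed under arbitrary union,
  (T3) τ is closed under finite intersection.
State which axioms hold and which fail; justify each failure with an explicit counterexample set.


τ is NOT a topology on X.

Axiom (T1): ∅ ∈ τ? Yes; X ∈ τ? Yes.
Axiom (T2/T3): check pairwise unions and intersections of members of τ.
Counterexample for (T2): {O} ∪ {M, N, Q, R} = {M, N, O, Q, R} ∉ τ. Therefore τ is NOT a topology.


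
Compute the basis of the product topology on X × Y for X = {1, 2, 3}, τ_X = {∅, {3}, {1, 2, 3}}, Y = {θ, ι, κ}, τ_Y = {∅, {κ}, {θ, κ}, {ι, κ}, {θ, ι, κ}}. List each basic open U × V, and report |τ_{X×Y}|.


Basis B = {∅ × ∅, {3} × {κ}, {3} × {θ, κ}, {3} × {ι, κ}, {1, 2, 3} × {κ}, {3} × {θ, ι, κ}, {1, 2, 3} × {θ, κ}, {1, 2, 3} × {ι, κ}, {1, 2, 3} × {θ, ι, κ}}; |τ_{X×Y}| = 14.

Enumerate products U × V with U ∈ τ_X, V ∈ τ_Y (deduplicated):
  ∅ × ∅ = {} (∅)
  {3} × {κ} = {(3,κ)}
  {3} × {θ, κ} = {(3,θ), (3,κ)}
  {3} × {ι, κ} = {(3,ι), (3,κ)}
  {1, 2, 3} × {κ} = {(1,κ), (2,κ), (3,κ)}
  {3} × {θ, ι, κ} = {(3,θ), (3,ι), (3,κ)}
  {1, 2, 3} × {θ, κ} = {(1,θ), (1,κ), (2,θ), (2,κ), (3,θ), (3,κ)}
  {1, 2, 3} × {ι, κ} = {(1,ι), (1,κ), (2,ι), (2,κ), (3,ι), (3,κ)}
  {1, 2, 3} × {θ, ι, κ} = {(1,θ), (1,ι), (1,κ), (2,θ), (2,ι), (2,κ), (3,θ), (3,ι), (3,κ)}
These 9 distinct sets form the basis B.
Close under arbitrary unions to get τ_{X×Y}; counting gives |τ_{X×Y}| = 14.


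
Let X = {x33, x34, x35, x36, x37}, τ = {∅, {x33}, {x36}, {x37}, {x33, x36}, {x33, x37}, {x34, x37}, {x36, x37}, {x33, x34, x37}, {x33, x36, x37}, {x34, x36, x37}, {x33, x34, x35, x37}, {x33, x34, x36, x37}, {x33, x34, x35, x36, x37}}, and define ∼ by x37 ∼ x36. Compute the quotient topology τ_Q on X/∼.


X/∼ = {[x33], [x34], [x35], [x36=x37]}; |τ_Q| = 7.

Equivalence classes: [x33], [x34], [x35], [x36=x37].
Quotient map π: X → X/∼ sends x33 ↦ [x33], x34 ↦ [x34], x35 ↦ [x35], x36 ↦ [x36=x37], x37 ↦ [x36=x37].
For each subset V ⊆ X/∼, compute π^{-1}(V) ⊆ X and check whether π^{-1}(V) ∈ τ. V is open in τ_Q iff π^{-1}(V) ∈ τ.
  V = {}: π^{-1}(V) = ∅ ∈ τ ✓.
  V = {[x33]}: π^{-1}(V) = {x33} ∈ τ ✓.
  V = {[x34]}: π^{-1}(V) = {x34} ∉ τ ✗.
  V = {[x33], [x34]}: π^{-1}(V) = {x33, x34} ∉ τ ✗.
  V = {[x35]}: π^{-1}(V) = {x35} ∉ τ ✗.
  V = {[x33], [x35]}: π^{-1}(V) = {x33, x35} ∉ τ ✗.
  V = {[x34], [x35]}: π^{-1}(V) = {x34, x35} ∉ τ ✗.
  V = {[x33], [x34], [x35]}: π^{-1}(V) = {x33, x34, x35} ∉ τ ✗.
  V = {[x36=x37]}: π^{-1}(V) = {x36, x37} ∈ τ ✓.
  V = {[x33], [x36=x37]}: π^{-1}(V) = {x33, x36, x37} ∈ τ ✓.
  V = {[x34], [x36=x37]}: π^{-1}(V) = {x34, x36, x37} ∈ τ ✓.
  V = {[x33], [x34], [x36=x37]}: π^{-1}(V) = {x33, x34, x36, x37} ∈ τ ✓.
  V = {[x35], [x36=x37]}: π^{-1}(V) = {x35, x36, x37} ∉ τ ✗.
  V = {[x33], [x35], [x36=x37]}: π^{-1}(V) = {x33, x35, x36, x37} ∉ τ ✗.
  V = {[x34], [x35], [x36=x37]}: π^{-1}(V) = {x34, x35, x36, x37} ∉ τ ✗.
  V = {[x33], [x34], [x35], [x36=x37]}: π^{-1}(V) = {x33, x34, x35, x36, x37} ∈ τ ✓.
Open sets in the quotient: τ_Q = {{}, {[x33]}, {[x36=x37]}, {[x33], [x36=x37]}, {[x34], [x36=x37]}, {[x33], [x34], [x36=x37]}, {[x33], [x34], [x35], [x36=x37]}} (7 elements).


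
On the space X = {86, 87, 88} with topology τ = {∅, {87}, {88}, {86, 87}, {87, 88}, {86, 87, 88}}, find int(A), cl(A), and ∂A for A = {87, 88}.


int(A) = {87, 88}, cl(A) = {86, 87, 88}, ∂A = {86}.

Closed sets in (X, τ) are complements of opens:
  closed(X, τ) = {∅, {86}, {88}, {86, 87}, {86, 88}, {86, 87, 88}}.
int(A) = ⋃ {U ∈ τ : U ⊆ A}. Opens contained in A: ∅, {87}, {88}, {87, 88}.
Taking the union of these: int(A) = {87, 88}.
cl(A) = ⋂ {C closed : A ⊆ C}. Closed sets containing A: {86, 87, 88}.
Intersecting these: cl(A) = {86, 87, 88}.
∂A = cl(A) ∖ int(A) = {86, 87, 88} ∖ {87, 88} = {86}.


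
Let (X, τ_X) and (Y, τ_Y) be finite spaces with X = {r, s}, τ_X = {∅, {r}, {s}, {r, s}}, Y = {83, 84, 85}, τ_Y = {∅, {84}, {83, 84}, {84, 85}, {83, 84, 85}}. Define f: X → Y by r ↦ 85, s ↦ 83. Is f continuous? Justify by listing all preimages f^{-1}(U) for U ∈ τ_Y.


f IS continuous.

Compute f^{-1}(U) for each U ∈ τ_Y:
  U = ∅: f^{-1}(U) = ∅ ∈ τ_X ✓.
  U = {84}: f^{-1}(U) = ∅ ∈ τ_X ✓.
  U = {83, 84}: f^{-1}(U) = {s} ∈ τ_X ✓.
  U = {84, 85}: f^{-1}(U) = {r} ∈ τ_X ✓.
  U = {83, 84, 85}: f^{-1}(U) = {r, s} ∈ τ_X ✓.
Every preimage lies in τ_X, so f IS continuous.


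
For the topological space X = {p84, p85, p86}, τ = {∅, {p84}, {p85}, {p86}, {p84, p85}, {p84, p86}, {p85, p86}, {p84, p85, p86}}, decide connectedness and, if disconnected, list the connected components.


(X, τ) is disconnected; components = [{p84}, {p85}, {p86}].

Find clopen sets (U ∈ τ with X ∖ U ∈ τ):
  U = ∅, X ∖ U = {p84, p85, p86} — both open, so U is clopen.
  U = {p84}, X ∖ U = {p85, p86} — both open, so U is clopen.
  U = {p85}, X ∖ U = {p84, p86} — both open, so U is clopen.
  U = {p86}, X ∖ U = {p84, p85} — both open, so U is clopen.
  U = {p84, p85}, X ∖ U = {p86} — both open, so U is clopen.
  U = {p84, p86}, X ∖ U = {p85} — both open, so U is clopen.
  U = {p85, p86}, X ∖ U = {p84} — both open, so U is clopen.
  U = {p84, p85, p86}, X ∖ U = ∅ — both open, so U is clopen.
Nontrivial clopen(s) exist: e.g. {p85}. So (X, τ) is disconnected.
Compute connected components by grouping points that agree on all clopens:
  component: {p84}
  component: {p85}
  component: {p86}


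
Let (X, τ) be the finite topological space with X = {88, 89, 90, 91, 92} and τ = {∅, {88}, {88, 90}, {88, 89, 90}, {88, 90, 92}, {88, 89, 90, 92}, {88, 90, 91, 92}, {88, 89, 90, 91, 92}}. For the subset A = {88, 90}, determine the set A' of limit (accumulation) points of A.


A' = {89, 90, 91, 92}

For each x ∈ X, list the open sets U ∈ τ with x ∈ U, then check whether U ∩ (A ∖ {x}) ≠ ∅ for every such U.
  x = 88: open {88} ∋ x has {88} ∩ (A ∖ {88}) = ∅, so x is NOT a limit point.
  x = 89: opens ∋ x are {88, 89, 90}, {88, 89, 90, 92}, {88, 89, 90, 91, 92}; each meets A ∖ {89}, so x IS a limit point.
  x = 90: opens ∋ x are {88, 90}, {88, 89, 90}, {88, 90, 92}, {88, 89, 90, 92}, {88, 90, 91, 92}, {88, 89, 90, 91, 92}; each meets A ∖ {90}, so x IS a limit point.
  x = 91: opens ∋ x are {88, 90, 91, 92}, {88, 89, 90, 91, 92}; each meets A ∖ {91}, so x IS a limit point.
  x = 92: opens ∋ x are {88, 90, 92}, {88, 89, 90, 92}, {88, 90, 91, 92}, {88, 89, 90, 91, 92}; each meets A ∖ {92}, so x IS a limit point.
Collecting: A' = {89, 90, 91, 92}.


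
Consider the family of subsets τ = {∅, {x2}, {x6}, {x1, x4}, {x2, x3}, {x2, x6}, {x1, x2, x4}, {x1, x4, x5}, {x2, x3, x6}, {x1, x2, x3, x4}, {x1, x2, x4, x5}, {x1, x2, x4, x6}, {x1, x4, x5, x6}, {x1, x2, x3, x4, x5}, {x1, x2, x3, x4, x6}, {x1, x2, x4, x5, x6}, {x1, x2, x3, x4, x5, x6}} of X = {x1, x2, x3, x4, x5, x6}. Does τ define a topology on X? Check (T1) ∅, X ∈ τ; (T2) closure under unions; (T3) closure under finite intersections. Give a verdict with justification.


τ is NOT a topology on X.

Axiom (T1): ∅ ∈ τ? Yes; X ∈ τ? Yes.
Axiom (T2/T3): check pairwise unions and intersections of members of τ.
Counterexample for (T2): {x6} ∪ {x1, x4} = {x1, x4, x6} ∉ τ. Therefore τ is NOT a topology.


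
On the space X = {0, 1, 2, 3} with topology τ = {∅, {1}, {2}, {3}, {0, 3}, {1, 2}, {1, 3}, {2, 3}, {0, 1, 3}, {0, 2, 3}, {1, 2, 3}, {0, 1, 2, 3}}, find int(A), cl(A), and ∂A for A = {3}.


int(A) = {3}, cl(A) = {0, 3}, ∂A = {0}.

Closed sets in (X, τ) are complements of opens:
  closed(X, τ) = {∅, {0}, {1}, {2}, {0, 1}, {0, 2}, {0, 3}, {1, 2}, {0, 1, 2}, {0, 1, 3}, {0, 2, 3}, {0, 1, 2, 3}}.
int(A) = ⋃ {U ∈ τ : U ⊆ A}. Opens contained in A: ∅, {3}.
Taking the union of these: int(A) = {3}.
cl(A) = ⋂ {C closed : A ⊆ C}. Closed sets containing A: {0, 3}, {0, 1, 3}, {0, 2, 3}, {0, 1, 2, 3}.
Intersecting these: cl(A) = {0, 3}.
∂A = cl(A) ∖ int(A) = {0, 3} ∖ {3} = {0}.


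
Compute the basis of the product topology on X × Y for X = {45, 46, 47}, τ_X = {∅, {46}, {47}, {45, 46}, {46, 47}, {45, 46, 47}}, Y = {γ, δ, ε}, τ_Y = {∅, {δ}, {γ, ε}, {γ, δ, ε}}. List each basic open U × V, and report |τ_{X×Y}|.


Basis B = {∅ × ∅, {46} × {δ}, {47} × {δ}, {45, 46} × {δ}, {46} × {γ, ε}, {46, 47} × {δ}, {47} × {γ, ε}, {45, 46, 47} × {δ}, {46} × {γ, δ, ε}, {47} × {γ, δ, ε}, {45, 46} × {γ, ε}, {46, 47} × {γ, ε}, {45, 46} × {γ, δ, ε}, {45, 46, 47} × {γ, ε}, {46, 47} × {γ, δ, ε}, {45, 46, 47} × {γ, δ, ε}}; |τ_{X×Y}| = 36.

Enumerate products U × V with U ∈ τ_X, V ∈ τ_Y (deduplicated):
  ∅ × ∅ = {} (∅)
  {46} × {δ} = {(46,δ)}
  {47} × {δ} = {(47,δ)}
  {45, 46} × {δ} = {(45,δ), (46,δ)}
  {46} × {γ, ε} = {(46,γ), (46,ε)}
  {46, 47} × {δ} = {(46,δ), (47,δ)}
  {47} × {γ, ε} = {(47,γ), (47,ε)}
  {45, 46, 47} × {δ} = {(45,δ), (46,δ), (47,δ)}
  {46} × {γ, δ, ε} = {(46,γ), (46,δ), (46,ε)}
  {47} × {γ, δ, ε} = {(47,γ), (47,δ), (47,ε)}
  {45, 46} × {γ, ε} = {(45,γ), (45,ε), (46,γ), (46,ε)}
  {46, 47} × {γ, ε} = {(46,γ), (46,ε), (47,γ), (47,ε)}
  {45, 46} × {γ, δ, ε} = {(45,γ), (45,δ), (45,ε), (46,γ), (46,δ), (46,ε)}
  {45, 46, 47} × {γ, ε} = {(45,γ), (45,ε), (46,γ), (46,ε), (47,γ), (47,ε)}
  {46, 47} × {γ, δ, ε} = {(46,γ), (46,δ), (46,ε), (47,γ), (47,δ), (47,ε)}
  {45, 46, 47} × {γ, δ, ε} = {(45,γ), (45,δ), (45,ε), (46,γ), (46,δ), (46,ε), (47,γ), (47,δ), (47,ε)}
These 16 distinct sets form the basis B.
Close under arbitrary unions to get τ_{X×Y}; counting gives |τ_{X×Y}| = 36.


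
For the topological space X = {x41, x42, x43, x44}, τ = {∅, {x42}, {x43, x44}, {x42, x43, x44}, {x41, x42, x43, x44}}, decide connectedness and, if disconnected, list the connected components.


(X, τ) is connected.

Find clopen sets (U ∈ τ with X ∖ U ∈ τ):
  U = ∅, X ∖ U = {x41, x42, x43, x44} — both open, so U is clopen.
  U = {x41, x42, x43, x44}, X ∖ U = ∅ — both open, so U is clopen.
Only trivial clopens (∅ and X) exist, so (X, τ) is connected.
Compute connected components by grouping points that agree on all clopens:
  component: {x41, x42, x43, x44}


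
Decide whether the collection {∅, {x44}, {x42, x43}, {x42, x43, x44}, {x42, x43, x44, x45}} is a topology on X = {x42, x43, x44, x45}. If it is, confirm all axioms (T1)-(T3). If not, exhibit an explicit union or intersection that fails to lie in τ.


τ IS a topology on X.

Axiom (T1): ∅ ∈ τ? Yes; X ∈ τ? Yes.
Axiom (T2/T3): check pairwise unions and intersections of members of τ.
All pairwise intersections and unions checked — each lies in τ. Therefore τ satisfies (T1), (T2), (T3): it IS a topology on X.


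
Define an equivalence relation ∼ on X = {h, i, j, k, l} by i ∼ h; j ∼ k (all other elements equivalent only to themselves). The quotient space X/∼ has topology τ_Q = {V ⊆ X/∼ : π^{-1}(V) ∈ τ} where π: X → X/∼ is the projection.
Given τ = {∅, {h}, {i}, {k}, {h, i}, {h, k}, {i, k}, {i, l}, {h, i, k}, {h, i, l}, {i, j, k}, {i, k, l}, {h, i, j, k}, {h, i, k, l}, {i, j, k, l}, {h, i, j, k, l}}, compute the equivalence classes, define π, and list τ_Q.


X/∼ = {[h=i], [j=k], [l]}; |τ_Q| = 5.

Equivalence classes: [h=i], [j=k], [l].
Quotient map π: X → X/∼ sends h ↦ [h=i], i ↦ [h=i], j ↦ [j=k], k ↦ [j=k], l ↦ [l].
For each subset V ⊆ X/∼, compute π^{-1}(V) ⊆ X and check whether π^{-1}(V) ∈ τ. V is open in τ_Q iff π^{-1}(V) ∈ τ.
  V = {}: π^{-1}(V) = ∅ ∈ τ ✓.
  V = {[h=i]}: π^{-1}(V) = {h, i} ∈ τ ✓.
  V = {[j=k]}: π^{-1}(V) = {j, k} ∉ τ ✗.
  V = {[h=i], [j=k]}: π^{-1}(V) = {h, i, j, k} ∈ τ ✓.
  V = {[l]}: π^{-1}(V) = {l} ∉ τ ✗.
  V = {[h=i], [l]}: π^{-1}(V) = {h, i, l} ∈ τ ✓.
  V = {[j=k], [l]}: π^{-1}(V) = {j, k, l} ∉ τ ✗.
  V = {[h=i], [j=k], [l]}: π^{-1}(V) = {h, i, j, k, l} ∈ τ ✓.
Open sets in the quotient: τ_Q = {{}, {[h=i]}, {[h=i], [j=k]}, {[h=i], [l]}, {[h=i], [j=k], [l]}} (5 elements).


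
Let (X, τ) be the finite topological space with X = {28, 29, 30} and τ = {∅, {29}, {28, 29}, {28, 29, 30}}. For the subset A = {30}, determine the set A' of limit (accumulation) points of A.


A' = ∅

For each x ∈ X, list the open sets U ∈ τ with x ∈ U, then check whether U ∩ (A ∖ {x}) ≠ ∅ for every such U.
  x = 28: open {28, 29} ∋ x has {28, 29} ∩ (A ∖ {28}) = ∅, so x is NOT a limit point.
  x = 29: open {29} ∋ x has {29} ∩ (A ∖ {29}) = ∅, so x is NOT a limit point.
  x = 30: open {28, 29, 30} ∋ x has {28, 29, 30} ∩ (A ∖ {30}) = ∅, so x is NOT a limit point.
Collecting: A' = ∅.


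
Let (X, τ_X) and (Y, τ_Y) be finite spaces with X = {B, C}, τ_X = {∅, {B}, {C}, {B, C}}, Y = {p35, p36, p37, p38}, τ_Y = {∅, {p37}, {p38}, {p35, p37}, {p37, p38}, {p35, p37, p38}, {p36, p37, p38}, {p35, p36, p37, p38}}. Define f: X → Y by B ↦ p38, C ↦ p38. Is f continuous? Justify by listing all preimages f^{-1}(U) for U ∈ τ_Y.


f IS continuous.

Compute f^{-1}(U) for each U ∈ τ_Y:
  U = ∅: f^{-1}(U) = ∅ ∈ τ_X ✓.
  U = {p37}: f^{-1}(U) = ∅ ∈ τ_X ✓.
  U = {p38}: f^{-1}(U) = {B, C} ∈ τ_X ✓.
  U = {p35, p37}: f^{-1}(U) = ∅ ∈ τ_X ✓.
  U = {p37, p38}: f^{-1}(U) = {B, C} ∈ τ_X ✓.
  U = {p35, p37, p38}: f^{-1}(U) = {B, C} ∈ τ_X ✓.
  U = {p36, p37, p38}: f^{-1}(U) = {B, C} ∈ τ_X ✓.
  U = {p35, p36, p37, p38}: f^{-1}(U) = {B, C} ∈ τ_X ✓.
Every preimage lies in τ_X, so f IS continuous.


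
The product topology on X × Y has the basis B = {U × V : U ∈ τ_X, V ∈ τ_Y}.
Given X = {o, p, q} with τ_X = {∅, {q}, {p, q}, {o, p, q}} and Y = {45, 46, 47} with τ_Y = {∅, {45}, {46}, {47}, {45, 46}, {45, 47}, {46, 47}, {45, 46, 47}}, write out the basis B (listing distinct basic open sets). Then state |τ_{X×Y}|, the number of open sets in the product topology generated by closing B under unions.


Basis B = {∅ × ∅, {q} × {45}, {q} × {46}, {q} × {47}, {p, q} × {45}, {p, q} × {46}, {p, q} × {47}, {q} × {45, 46}, {q} × {45, 47}, {q} × {46, 47}, {o, p, q} × {45}, {o, p, q} × {46}, {o, p, q} × {47}, {q} × {45, 46, 47}, {p, q} × {45, 46}, {p, q} × {45, 47}, {p, q} × {46, 47}, {o, p, q} × {45, 46}, {o, p, q} × {45, 47}, {o, p, q} × {46, 47}, {p, q} × {45, 46, 47}, {o, p, q} × {45, 46, 47}}; |τ_{X×Y}| = 64.

Enumerate products U × V with U ∈ τ_X, V ∈ τ_Y (deduplicated):
  ∅ × ∅ = {} (∅)
  {q} × {45} = {(q,45)}
  {q} × {46} = {(q,46)}
  {q} × {47} = {(q,47)}
  {p, q} × {45} = {(p,45), (q,45)}
  {p, q} × {46} = {(p,46), (q,46)}
  {p, q} × {47} = {(p,47), (q,47)}
  {q} × {45, 46} = {(q,45), (q,46)}
  {q} × {45, 47} = {(q,45), (q,47)}
  {q} × {46, 47} = {(q,46), (q,47)}
  {o, p, q} × {45} = {(o,45), (p,45), (q,45)}
  {o, p, q} × {46} = {(o,46), (p,46), (q,46)}
  {o, p, q} × {47} = {(o,47), (p,47), (q,47)}
  {q} × {45, 46, 47} = {(q,45), (q,46), (q,47)}
  {p, q} × {45, 46} = {(p,45), (p,46), (q,45), (q,46)}
  {p, q} × {45, 47} = {(p,45), (p,47), (q,45), (q,47)}
  {p, q} × {46, 47} = {(p,46), (p,47), (q,46), (q,47)}
  {o, p, q} × {45, 46} = {(o,45), (o,46), (p,45), (p,46), (q,45), (q,46)}
  {o, p, q} × {45, 47} = {(o,45), (o,47), (p,45), (p,47), (q,45), (q,47)}
  {o, p, q} × {46, 47} = {(o,46), (o,47), (p,46), (p,47), (q,46), (q,47)}
  {p, q} × {45, 46, 47} = {(p,45), (p,46), (p,47), (q,45), (q,46), (q,47)}
  {o, p, q} × {45, 46, 47} = {(o,45), (o,46), (o,47), (p,45), (p,46), (p,47), (q,45), (q,46), (q,47)}
These 22 distinct sets form the basis B.
Close under arbitrary unions to get τ_{X×Y}; counting gives |τ_{X×Y}| = 64.


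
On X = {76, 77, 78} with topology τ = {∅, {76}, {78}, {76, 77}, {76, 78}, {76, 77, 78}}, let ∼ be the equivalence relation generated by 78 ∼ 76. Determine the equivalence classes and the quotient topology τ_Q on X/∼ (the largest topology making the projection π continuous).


X/∼ = {[76=78], [77]}; |τ_Q| = 3.

Equivalence classes: [76=78], [77].
Quotient map π: X → X/∼ sends 76 ↦ [76=78], 77 ↦ [77], 78 ↦ [76=78].
For each subset V ⊆ X/∼, compute π^{-1}(V) ⊆ X and check whether π^{-1}(V) ∈ τ. V is open in τ_Q iff π^{-1}(V) ∈ τ.
  V = {}: π^{-1}(V) = ∅ ∈ τ ✓.
  V = {[76=78]}: π^{-1}(V) = {76, 78} ∈ τ ✓.
  V = {[77]}: π^{-1}(V) = {77} ∉ τ ✗.
  V = {[76=78], [77]}: π^{-1}(V) = {76, 77, 78} ∈ τ ✓.
Open sets in the quotient: τ_Q = {{}, {[76=78]}, {[76=78], [77]}} (3 elements).


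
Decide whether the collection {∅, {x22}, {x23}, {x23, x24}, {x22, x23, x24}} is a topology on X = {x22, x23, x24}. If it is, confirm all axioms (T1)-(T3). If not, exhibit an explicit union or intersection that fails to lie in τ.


τ is NOT a topology on X.

Axiom (T1): ∅ ∈ τ? Yes; X ∈ τ? Yes.
Axiom (T2/T3): check pairwise unions and intersections of members of τ.
Counterexample for (T2): {x22} ∪ {x23} = {x22, x23} ∉ τ. Therefore τ is NOT a topology.


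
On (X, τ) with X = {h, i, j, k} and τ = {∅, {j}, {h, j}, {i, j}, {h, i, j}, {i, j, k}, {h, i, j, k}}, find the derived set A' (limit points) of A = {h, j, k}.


A' = {h, i, k}

For each x ∈ X, list the open sets U ∈ τ with x ∈ U, then check whether U ∩ (A ∖ {x}) ≠ ∅ for every such U.
  x = h: opens ∋ x are {h, j}, {h, i, j}, {h, i, j, k}; each meets A ∖ {h}, so x IS a limit point.
  x = i: opens ∋ x are {i, j}, {h, i, j}, {i, j, k}, {h, i, j, k}; each meets A ∖ {i}, so x IS a limit point.
  x = j: open {j} ∋ x has {j} ∩ (A ∖ {j}) = ∅, so x is NOT a limit point.
  x = k: opens ∋ x are {i, j, k}, {h, i, j, k}; each meets A ∖ {k}, so x IS a limit point.
Collecting: A' = {h, i, k}.


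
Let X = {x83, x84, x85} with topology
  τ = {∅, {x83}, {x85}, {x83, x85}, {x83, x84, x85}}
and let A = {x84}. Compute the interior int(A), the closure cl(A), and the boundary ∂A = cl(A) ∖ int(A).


int(A) = ∅, cl(A) = {x84}, ∂A = {x84}.

Closed sets in (X, τ) are complements of opens:
  closed(X, τ) = {∅, {x84}, {x83, x84}, {x84, x85}, {x83, x84, x85}}.
int(A) = ⋃ {U ∈ τ : U ⊆ A}. Opens contained in A: ∅.
Taking the union of these: int(A) = ∅.
cl(A) = ⋂ {C closed : A ⊆ C}. Closed sets containing A: {x84}, {x83, x84}, {x84, x85}, {x83, x84, x85}.
Intersecting these: cl(A) = {x84}.
∂A = cl(A) ∖ int(A) = {x84} ∖ ∅ = {x84}.


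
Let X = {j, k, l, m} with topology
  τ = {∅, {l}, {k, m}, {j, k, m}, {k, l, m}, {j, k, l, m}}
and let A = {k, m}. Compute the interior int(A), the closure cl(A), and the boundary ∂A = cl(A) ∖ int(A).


int(A) = {k, m}, cl(A) = {j, k, m}, ∂A = {j}.

Closed sets in (X, τ) are complements of opens:
  closed(X, τ) = {∅, {j}, {l}, {j, l}, {j, k, m}, {j, k, l, m}}.
int(A) = ⋃ {U ∈ τ : U ⊆ A}. Opens contained in A: ∅, {k, m}.
Taking the union of these: int(A) = {k, m}.
cl(A) = ⋂ {C closed : A ⊆ C}. Closed sets containing A: {j, k, m}, {j, k, l, m}.
Intersecting these: cl(A) = {j, k, m}.
∂A = cl(A) ∖ int(A) = {j, k, m} ∖ {k, m} = {j}.


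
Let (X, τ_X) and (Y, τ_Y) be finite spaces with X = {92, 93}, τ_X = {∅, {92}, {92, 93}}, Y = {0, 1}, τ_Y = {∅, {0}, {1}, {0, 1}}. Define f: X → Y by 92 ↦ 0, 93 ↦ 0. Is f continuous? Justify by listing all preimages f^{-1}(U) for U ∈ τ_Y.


f IS continuous.

Compute f^{-1}(U) for each U ∈ τ_Y:
  U = ∅: f^{-1}(U) = ∅ ∈ τ_X ✓.
  U = {0}: f^{-1}(U) = {92, 93} ∈ τ_X ✓.
  U = {1}: f^{-1}(U) = ∅ ∈ τ_X ✓.
  U = {0, 1}: f^{-1}(U) = {92, 93} ∈ τ_X ✓.
Every preimage lies in τ_X, so f IS continuous.


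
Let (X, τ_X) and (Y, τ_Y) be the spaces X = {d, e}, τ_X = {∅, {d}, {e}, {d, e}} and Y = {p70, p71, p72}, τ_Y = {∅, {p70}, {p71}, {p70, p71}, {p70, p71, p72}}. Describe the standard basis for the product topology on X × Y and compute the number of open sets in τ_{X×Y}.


Basis B = {∅ × ∅, {d} × {p70}, {d} × {p71}, {e} × {p70}, {e} × {p71}, {d} × {p70, p71}, {d, e} × {p70}, {d, e} × {p71}, {e} × {p70, p71}, {d} × {p70, p71, p72}, {e} × {p70, p71, p72}, {d, e} × {p70, p71}, {d, e} × {p70, p71, p72}}; |τ_{X×Y}| = 25.

Enumerate products U × V with U ∈ τ_X, V ∈ τ_Y (deduplicated):
  ∅ × ∅ = {} (∅)
  {d} × {p70} = {(d,p70)}
  {d} × {p71} = {(d,p71)}
  {e} × {p70} = {(e,p70)}
  {e} × {p71} = {(e,p71)}
  {d} × {p70, p71} = {(d,p70), (d,p71)}
  {d, e} × {p70} = {(d,p70), (e,p70)}
  {d, e} × {p71} = {(d,p71), (e,p71)}
  {e} × {p70, p71} = {(e,p70), (e,p71)}
  {d} × {p70, p71, p72} = {(d,p70), (d,p71), (d,p72)}
  {e} × {p70, p71, p72} = {(e,p70), (e,p71), (e,p72)}
  {d, e} × {p70, p71} = {(d,p70), (d,p71), (e,p70), (e,p71)}
  {d, e} × {p70, p71, p72} = {(d,p70), (d,p71), (d,p72), (e,p70), (e,p71), (e,p72)}
These 13 distinct sets form the basis B.
Close under arbitrary unions to get τ_{X×Y}; counting gives |τ_{X×Y}| = 25.


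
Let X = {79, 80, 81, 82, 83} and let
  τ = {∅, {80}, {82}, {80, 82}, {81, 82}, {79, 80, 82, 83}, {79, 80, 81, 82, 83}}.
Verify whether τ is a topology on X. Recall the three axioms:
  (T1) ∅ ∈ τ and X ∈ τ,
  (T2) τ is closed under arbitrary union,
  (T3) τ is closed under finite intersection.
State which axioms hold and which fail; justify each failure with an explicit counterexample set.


τ is NOT a topology on X.

Axiom (T1): ∅ ∈ τ? Yes; X ∈ τ? Yes.
Axiom (T2/T3): check pairwise unions and intersections of members of τ.
Counterexample for (T2): {80} ∪ {81, 82} = {80, 81, 82} ∉ τ. Therefore τ is NOT a topology.


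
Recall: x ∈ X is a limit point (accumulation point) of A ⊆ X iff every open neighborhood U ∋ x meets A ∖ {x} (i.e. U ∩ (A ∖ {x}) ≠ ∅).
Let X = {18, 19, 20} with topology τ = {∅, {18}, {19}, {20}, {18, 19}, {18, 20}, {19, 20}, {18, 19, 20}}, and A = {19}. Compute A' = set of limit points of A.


A' = ∅

For each x ∈ X, list the open sets U ∈ τ with x ∈ U, then check whether U ∩ (A ∖ {x}) ≠ ∅ for every such U.
  x = 18: open {18} ∋ x has {18} ∩ (A ∖ {18}) = ∅, so x is NOT a limit point.
  x = 19: open {19} ∋ x has {19} ∩ (A ∖ {19}) = ∅, so x is NOT a limit point.
  x = 20: open {20} ∋ x has {20} ∩ (A ∖ {20}) = ∅, so x is NOT a limit point.
Collecting: A' = ∅.


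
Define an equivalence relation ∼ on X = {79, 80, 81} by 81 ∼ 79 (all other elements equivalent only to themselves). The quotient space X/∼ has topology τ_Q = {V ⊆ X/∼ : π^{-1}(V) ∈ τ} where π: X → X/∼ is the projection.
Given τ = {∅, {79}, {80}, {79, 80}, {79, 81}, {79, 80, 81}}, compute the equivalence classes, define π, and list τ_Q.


X/∼ = {[79=81], [80]}; |τ_Q| = 4.

Equivalence classes: [79=81], [80].
Quotient map π: X → X/∼ sends 79 ↦ [79=81], 80 ↦ [80], 81 ↦ [79=81].
For each subset V ⊆ X/∼, compute π^{-1}(V) ⊆ X and check whether π^{-1}(V) ∈ τ. V is open in τ_Q iff π^{-1}(V) ∈ τ.
  V = {}: π^{-1}(V) = ∅ ∈ τ ✓.
  V = {[79=81]}: π^{-1}(V) = {79, 81} ∈ τ ✓.
  V = {[80]}: π^{-1}(V) = {80} ∈ τ ✓.
  V = {[79=81], [80]}: π^{-1}(V) = {79, 80, 81} ∈ τ ✓.
Open sets in the quotient: τ_Q = {{}, {[79=81]}, {[80]}, {[79=81], [80]}} (4 elements).


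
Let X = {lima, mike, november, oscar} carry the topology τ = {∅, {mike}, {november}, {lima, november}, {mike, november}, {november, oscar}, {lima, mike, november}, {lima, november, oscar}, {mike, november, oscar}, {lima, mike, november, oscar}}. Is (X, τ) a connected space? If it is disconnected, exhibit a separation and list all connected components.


(X, τ) is disconnected; components = [{mike}, {lima, november, oscar}].

Find clopen sets (U ∈ τ with X ∖ U ∈ τ):
  U = ∅, X ∖ U = {lima, mike, november, oscar} — both open, so U is clopen.
  U = {mike}, X ∖ U = {lima, november, oscar} — both open, so U is clopen.
  U = {lima, november, oscar}, X ∖ U = {mike} — both open, so U is clopen.
  U = {lima, mike, november, oscar}, X ∖ U = ∅ — both open, so U is clopen.
Nontrivial clopen(s) exist: e.g. {mike}. So (X, τ) is disconnected.
Compute connected components by grouping points that agree on all clopens:
  component: {mike}
  component: {lima, november, oscar}
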